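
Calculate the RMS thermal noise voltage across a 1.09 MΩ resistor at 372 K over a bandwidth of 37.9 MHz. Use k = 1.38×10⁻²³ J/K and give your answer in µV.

V_n = √(4kTRB)
4kTRB = 4 × 1.38×10⁻²³ × 372 × 1.09×10⁶ × 3.79×10⁷ = 8.48×10⁻⁷ V²
V_n = √(8.48×10⁻⁷) = 9.21×10⁻⁴ V = 921 µV

921 µV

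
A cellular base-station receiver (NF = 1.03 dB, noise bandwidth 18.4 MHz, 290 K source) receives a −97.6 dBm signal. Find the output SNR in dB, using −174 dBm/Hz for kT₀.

Noise floor: N = −174 + 10 log₁₀(B) + NF
10 log₁₀(1.84×10⁷) = 72.65 dB
N = −174 + 72.65 + 1.03 = −100.32 dBm
SNR = P_sig − N = −97.6 − (−100.32) = 2.72 dB → 2.7 dB

2.7 dB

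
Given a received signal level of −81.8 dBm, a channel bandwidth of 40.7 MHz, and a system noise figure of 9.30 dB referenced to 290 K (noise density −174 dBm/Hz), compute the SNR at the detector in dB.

Noise floor: N = −174 + 10 log₁₀(B) + NF
10 log₁₀(4.07×10⁷) = 76.1 dB
N = −174 + 76.1 + 9.30 = −88.60 dBm
SNR = P_sig − N = −81.8 − (−88.60) = 6.80 dB → 6.8 dB

6.8 dB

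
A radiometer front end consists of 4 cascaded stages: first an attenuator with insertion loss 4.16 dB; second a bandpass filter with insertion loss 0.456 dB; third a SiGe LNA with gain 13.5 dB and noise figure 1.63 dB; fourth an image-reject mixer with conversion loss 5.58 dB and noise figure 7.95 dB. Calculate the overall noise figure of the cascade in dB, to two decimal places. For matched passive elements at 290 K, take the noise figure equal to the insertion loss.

6.89 dB

Convert to linear (a loss of L dB is a gain of −L dB): F_i = 10^(NF_i/10), G_i = 10^(G_i,dB/10)
  Stage 1: F_1 = 10^(4.16/10) = 2.606, G_1 = 10^(−4.16/10) = 0.3837
  Stage 2: F_2 = 10^(0.456/10) = 1.111, G_2 = 10^(−0.456/10) = 0.9003
  Stage 3: F_3 = 10^(1.63/10) = 1.455, G_3 = 10^(13.5/10) = 22.39
  Stage 4: F_4 = 10^(7.95/10) = 6.237, G_4 = 10^(−5.58/10) = 0.2767
Friis cascade:
  F = 2.606 + (1.111 − 1)/0.3837 + (1.455 − 1)/0.3455 + (6.237 − 1)/7.734 = 4.890
NF = 10 log₁₀(4.890) = 6.89 dB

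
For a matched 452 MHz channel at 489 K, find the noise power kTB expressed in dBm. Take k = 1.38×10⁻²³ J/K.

−85.2 dBm

P_n = kTB = 1.38×10⁻²³ × 489 × 4.52×10⁸ = 3.05×10⁻¹² W
In dBm: 10 log₁₀(3.05×10⁻¹² / 10⁻³) = −85.2 dBm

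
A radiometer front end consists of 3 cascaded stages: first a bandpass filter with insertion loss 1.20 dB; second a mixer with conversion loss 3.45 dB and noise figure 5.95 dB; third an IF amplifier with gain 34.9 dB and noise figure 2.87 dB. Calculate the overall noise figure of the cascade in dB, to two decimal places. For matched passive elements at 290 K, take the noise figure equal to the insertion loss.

Convert to linear (a loss of L dB is a gain of −L dB): F_i = 10^(NF_i/10), G_i = 10^(G_i,dB/10)
  Stage 1: F_1 = 10^(1.20/10) = 1.318, G_1 = 10^(−1.20/10) = 0.7586
  Stage 2: F_2 = 10^(5.95/10) = 3.936, G_2 = 10^(−3.45/10) = 0.4519
  Stage 3: F_3 = 10^(2.87/10) = 1.936, G_3 = 10^(34.9/10) = 3090
Friis cascade:
  F = 1.318 + (3.936 − 1)/0.7586 + (1.936 − 1)/0.3428 = 7.920
NF = 10 log₁₀(7.920) = 8.99 dB

8.99 dB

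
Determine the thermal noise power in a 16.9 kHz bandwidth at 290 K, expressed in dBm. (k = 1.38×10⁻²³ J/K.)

−131.7 dBm

P_n = kTB = 1.38×10⁻²³ × 290 × 1.69×10⁴ = 6.76×10⁻¹⁷ W
In dBm: 10 log₁₀(6.76×10⁻¹⁷ / 10⁻³) = −131.7 dBm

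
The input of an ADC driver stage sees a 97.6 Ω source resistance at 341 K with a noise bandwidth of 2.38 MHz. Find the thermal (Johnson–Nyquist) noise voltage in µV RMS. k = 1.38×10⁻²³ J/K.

2.09 µV

V_n = √(4kTRB)
4kTRB = 4 × 1.38×10⁻²³ × 341 × 9.76×10¹ × 2.38×10⁶ = 4.37×10⁻¹² V²
V_n = √(4.37×10⁻¹²) = 2.09×10⁻⁶ V = 2.09 µV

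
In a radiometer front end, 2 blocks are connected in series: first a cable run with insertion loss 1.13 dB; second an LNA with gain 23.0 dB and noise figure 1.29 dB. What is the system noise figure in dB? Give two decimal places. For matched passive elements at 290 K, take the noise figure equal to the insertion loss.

2.42 dB

Convert to linear (a loss of L dB is a gain of −L dB): F_i = 10^(NF_i/10), G_i = 10^(G_i,dB/10)
  Stage 1: F_1 = 10^(1.13/10) = 1.297, G_1 = 10^(−1.13/10) = 0.7709
  Stage 2: F_2 = 10^(1.29/10) = 1.346, G_2 = 10^(23.0/10) = 199.5
Friis cascade:
  F = 1.297 + (1.346 − 1)/0.7709 = 1.746
NF = 10 log₁₀(1.746) = 2.42 dB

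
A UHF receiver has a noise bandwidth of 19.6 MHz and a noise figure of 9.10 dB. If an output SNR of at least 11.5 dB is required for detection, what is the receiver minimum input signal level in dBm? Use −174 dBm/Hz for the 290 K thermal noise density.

−80.5 dBm

Sensitivity = −174 + 10 log₁₀(B) + NF + SNR_min
= −174 + 72.92 + 9.10 + 11.5
= −80.48 dBm → −80.5 dBm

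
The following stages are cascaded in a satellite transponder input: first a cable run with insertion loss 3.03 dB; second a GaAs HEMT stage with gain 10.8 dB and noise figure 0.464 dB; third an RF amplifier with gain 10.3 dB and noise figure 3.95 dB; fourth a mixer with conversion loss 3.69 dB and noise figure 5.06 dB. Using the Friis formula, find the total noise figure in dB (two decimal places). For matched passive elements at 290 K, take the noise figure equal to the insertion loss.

Convert to linear (a loss of L dB is a gain of −L dB): F_i = 10^(NF_i/10), G_i = 10^(G_i,dB/10)
  Stage 1: F_1 = 10^(3.03/10) = 2.009, G_1 = 10^(−3.03/10) = 0.4977
  Stage 2: F_2 = 10^(0.464/10) = 1.113, G_2 = 10^(10.8/10) = 12.02
  Stage 3: F_3 = 10^(3.95/10) = 2.483, G_3 = 10^(10.3/10) = 10.72
  Stage 4: F_4 = 10^(5.06/10) = 3.206, G_4 = 10^(−3.69/10) = 0.4276
Friis cascade:
  F = 2.009 + (1.113 − 1)/0.4977 + (2.483 − 1)/5.984 + (3.206 − 1)/64.12 = 2.518
NF = 10 log₁₀(2.518) = 4.01 dB

4.01 dB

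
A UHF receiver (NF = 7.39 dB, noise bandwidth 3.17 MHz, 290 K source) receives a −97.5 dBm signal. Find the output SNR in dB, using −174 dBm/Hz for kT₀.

4.1 dB

Noise floor: N = −174 + 10 log₁₀(B) + NF
10 log₁₀(3.17×10⁶) = 65.01 dB
N = −174 + 65.01 + 7.39 = −101.60 dBm
SNR = P_sig − N = −97.5 − (−101.60) = 4.10 dB → 4.1 dB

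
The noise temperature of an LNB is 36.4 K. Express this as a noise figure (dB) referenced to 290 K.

F = 1 + T_e/T₀ = 1 + 36.4/290 = 1.12552
NF = 10 log₁₀(1.12552) = 0.514 dB

0.514 dB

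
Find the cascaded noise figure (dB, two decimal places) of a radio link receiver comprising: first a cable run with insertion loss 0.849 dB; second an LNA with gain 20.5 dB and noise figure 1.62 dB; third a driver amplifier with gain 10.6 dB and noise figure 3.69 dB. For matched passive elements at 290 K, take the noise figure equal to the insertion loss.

Convert to linear (a loss of L dB is a gain of −L dB): F_i = 10^(NF_i/10), G_i = 10^(G_i,dB/10)
  Stage 1: F_1 = 10^(0.849/10) = 1.216, G_1 = 10^(−0.849/10) = 0.8224
  Stage 2: F_2 = 10^(1.62/10) = 1.452, G_2 = 10^(20.5/10) = 112.2
  Stage 3: F_3 = 10^(3.69/10) = 2.339, G_3 = 10^(10.6/10) = 11.48
Friis cascade:
  F = 1.216 + (1.452 − 1)/0.8224 + (2.339 − 1)/92.28 = 1.780
NF = 10 log₁₀(1.780) = 2.50 dB

2.50 dB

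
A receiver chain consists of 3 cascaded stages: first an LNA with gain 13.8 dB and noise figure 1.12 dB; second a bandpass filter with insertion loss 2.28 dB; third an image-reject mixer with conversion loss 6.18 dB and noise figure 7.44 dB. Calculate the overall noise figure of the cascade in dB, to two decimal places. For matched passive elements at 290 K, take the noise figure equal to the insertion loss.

2.16 dB

Convert to linear (a loss of L dB is a gain of −L dB): F_i = 10^(NF_i/10), G_i = 10^(G_i,dB/10)
  Stage 1: F_1 = 10^(1.12/10) = 1.294, G_1 = 10^(13.8/10) = 23.99
  Stage 2: F_2 = 10^(2.28/10) = 1.690, G_2 = 10^(−2.28/10) = 0.5916
  Stage 3: F_3 = 10^(7.44/10) = 5.546, G_3 = 10^(−6.18/10) = 0.2410
Friis cascade:
  F = 1.294 + (1.690 − 1)/23.99 + (5.546 − 1)/14.19 = 1.643
NF = 10 log₁₀(1.643) = 2.16 dB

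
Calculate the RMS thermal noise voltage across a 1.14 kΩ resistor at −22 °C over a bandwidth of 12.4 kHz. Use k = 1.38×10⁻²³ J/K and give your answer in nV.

T = −22 °C + 273.15 = 251.15 K
V_n = √(4kTRB)
4kTRB = 4 × 1.38×10⁻²³ × 251.15 × 1.14×10³ × 1.24×10⁴ = 1.96×10⁻¹³ V²
V_n = √(1.96×10⁻¹³) = 4.43×10⁻⁷ V = 443 nV

443 nV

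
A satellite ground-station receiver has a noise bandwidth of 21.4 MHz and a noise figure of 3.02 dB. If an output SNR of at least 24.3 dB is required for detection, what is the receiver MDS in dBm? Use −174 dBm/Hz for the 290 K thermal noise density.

Sensitivity = −174 + 10 log₁₀(B) + NF + SNR_min
= −174 + 73.3 + 3.02 + 24.3
= −73.38 dBm → −73.4 dBm

−73.4 dBm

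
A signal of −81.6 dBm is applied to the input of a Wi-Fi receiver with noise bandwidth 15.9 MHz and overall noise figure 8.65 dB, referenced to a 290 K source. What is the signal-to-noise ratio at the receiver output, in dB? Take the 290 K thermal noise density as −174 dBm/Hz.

11.7 dB

Noise floor: N = −174 + 10 log₁₀(B) + NF
10 log₁₀(1.59×10⁷) = 72.01 dB
N = −174 + 72.01 + 8.65 = −93.34 dBm
SNR = P_sig − N = −81.6 − (−93.34) = 11.74 dB → 11.7 dB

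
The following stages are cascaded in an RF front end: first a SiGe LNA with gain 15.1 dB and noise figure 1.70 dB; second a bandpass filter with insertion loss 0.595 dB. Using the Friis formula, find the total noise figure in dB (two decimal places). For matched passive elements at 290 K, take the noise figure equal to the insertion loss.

1.71 dB

Convert to linear (a loss of L dB is a gain of −L dB): F_i = 10^(NF_i/10), G_i = 10^(G_i,dB/10)
  Stage 1: F_1 = 10^(1.70/10) = 1.479, G_1 = 10^(15.1/10) = 32.36
  Stage 2: F_2 = 10^(0.595/10) = 1.147, G_2 = 10^(−0.595/10) = 0.8720
Friis cascade:
  F = 1.479 + (1.147 − 1)/32.36 = 1.484
NF = 10 log₁₀(1.484) = 1.71 dB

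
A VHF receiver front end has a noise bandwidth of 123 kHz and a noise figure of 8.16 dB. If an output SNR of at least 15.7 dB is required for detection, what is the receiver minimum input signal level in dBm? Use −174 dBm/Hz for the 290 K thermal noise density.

Sensitivity = −174 + 10 log₁₀(B) + NF + SNR_min
= −174 + 50.9 + 8.16 + 15.7
= −99.24 dBm → −99.2 dBm

−99.2 dBm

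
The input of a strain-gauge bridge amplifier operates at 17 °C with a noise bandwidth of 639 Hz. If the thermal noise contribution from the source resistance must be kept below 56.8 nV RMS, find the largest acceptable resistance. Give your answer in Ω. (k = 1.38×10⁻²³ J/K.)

T = 17 °C + 273.15 = 290.15 K
Johnson–Nyquist: V_n = √(4kTRB) ⇒ R = V_n² / (4kTB)
4kTB = 4 × 1.38×10⁻²³ × 290.15 × 6.39×10² = 1.02×10⁻¹⁷
R = (5.68×10⁻⁸)² / 1.02×10⁻¹⁷ = 3.15×10² Ω = 315 Ω

315 Ω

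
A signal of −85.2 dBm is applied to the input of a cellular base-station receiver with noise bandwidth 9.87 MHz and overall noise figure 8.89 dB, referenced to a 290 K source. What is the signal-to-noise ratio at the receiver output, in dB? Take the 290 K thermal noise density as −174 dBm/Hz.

Noise floor: N = −174 + 10 log₁₀(B) + NF
10 log₁₀(9.87×10⁶) = 69.94 dB
N = −174 + 69.94 + 8.89 = −95.17 dBm
SNR = P_sig − N = −85.2 − (−95.17) = 9.97 dB → 10.0 dB

10.0 dB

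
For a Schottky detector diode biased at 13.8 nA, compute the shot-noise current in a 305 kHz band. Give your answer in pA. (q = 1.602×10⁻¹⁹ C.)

I_n = √(2qI·B)
2qI·B = 2 × 1.602×10⁻¹⁹ × 1.38×10⁻⁸ × 3.05×10⁵ = 1.35×10⁻²¹ A²
I_n = √(1.35×10⁻²¹) = 3.67×10⁻¹¹ A = 36.7 pA

36.7 pA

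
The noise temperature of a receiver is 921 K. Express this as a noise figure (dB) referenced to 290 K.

6.21 dB

F = 1 + T_e/T₀ = 1 + 921/290 = 4.17586
NF = 10 log₁₀(4.17586) = 6.21 dB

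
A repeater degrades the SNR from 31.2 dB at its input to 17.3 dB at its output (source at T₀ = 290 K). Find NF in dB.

NF (dB) = SNR_in(dB) − SNR_out(dB) when the source is at T₀
NF = 31.2 − 17.3 = 13.9 dB

13.9 dB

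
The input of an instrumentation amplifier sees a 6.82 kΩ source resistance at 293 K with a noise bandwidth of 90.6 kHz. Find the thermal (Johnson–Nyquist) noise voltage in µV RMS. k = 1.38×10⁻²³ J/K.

3.16 µV

V_n = √(4kTRB)
4kTRB = 4 × 1.38×10⁻²³ × 293 × 6.82×10³ × 9.06×10⁴ = 9.99×10⁻¹² V²
V_n = √(9.99×10⁻¹²) = 3.16×10⁻⁶ V = 3.16 µV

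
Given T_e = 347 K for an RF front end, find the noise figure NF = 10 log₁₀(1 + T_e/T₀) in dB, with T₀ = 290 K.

F = 1 + T_e/T₀ = 1 + 347/290 = 2.19655
NF = 10 log₁₀(2.19655) = 3.42 dB

3.42 dB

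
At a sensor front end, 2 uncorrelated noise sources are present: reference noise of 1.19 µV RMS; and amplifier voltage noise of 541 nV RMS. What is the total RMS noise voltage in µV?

1.31 µV

Uncorrelated sources add in power (mean-square): V_tot = √(ΣV_i²)
V_tot = √[(1.19×10⁻⁶)² + (5.41×10⁻⁷)²] = 1.31×10⁻⁶ V = 1.31 µV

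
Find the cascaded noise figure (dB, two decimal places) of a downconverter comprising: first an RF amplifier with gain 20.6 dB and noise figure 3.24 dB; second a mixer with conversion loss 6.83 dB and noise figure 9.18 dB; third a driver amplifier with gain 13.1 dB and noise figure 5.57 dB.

3.58 dB

Convert to linear (a loss of L dB is a gain of −L dB): F_i = 10^(NF_i/10), G_i = 10^(G_i,dB/10)
  Stage 1: F_1 = 10^(3.24/10) = 2.109, G_1 = 10^(20.6/10) = 114.8
  Stage 2: F_2 = 10^(9.18/10) = 8.279, G_2 = 10^(−6.83/10) = 0.2075
  Stage 3: F_3 = 10^(5.57/10) = 3.606, G_3 = 10^(13.1/10) = 20.42
Friis cascade:
  F = 2.109 + (8.279 − 1)/114.8 + (3.606 − 1)/23.82 = 2.281
NF = 10 log₁₀(2.281) = 3.58 dB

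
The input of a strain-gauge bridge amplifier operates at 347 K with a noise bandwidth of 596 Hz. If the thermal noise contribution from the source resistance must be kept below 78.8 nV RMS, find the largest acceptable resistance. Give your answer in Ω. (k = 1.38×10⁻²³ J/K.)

Johnson–Nyquist: V_n = √(4kTRB) ⇒ R = V_n² / (4kTB)
4kTB = 4 × 1.38×10⁻²³ × 347 × 5.96×10² = 1.14×10⁻¹⁷
R = (7.88×10⁻⁸)² / 1.14×10⁻¹⁷ = 5.44×10² Ω = 544 Ω

544 Ω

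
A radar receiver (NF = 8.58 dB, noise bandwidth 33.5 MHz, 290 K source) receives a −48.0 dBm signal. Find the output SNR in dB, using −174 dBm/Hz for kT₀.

42.2 dB

Noise floor: N = −174 + 10 log₁₀(B) + NF
10 log₁₀(3.35×10⁷) = 75.25 dB
N = −174 + 75.25 + 8.58 = −90.17 dBm
SNR = P_sig − N = −48.0 − (−90.17) = 42.17 dB → 42.2 dB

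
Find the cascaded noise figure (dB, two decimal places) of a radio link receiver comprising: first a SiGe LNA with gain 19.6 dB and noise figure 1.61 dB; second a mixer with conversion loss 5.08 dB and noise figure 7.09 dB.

Convert to linear (a loss of L dB is a gain of −L dB): F_i = 10^(NF_i/10), G_i = 10^(G_i,dB/10)
  Stage 1: F_1 = 10^(1.61/10) = 1.449, G_1 = 10^(19.6/10) = 91.20
  Stage 2: F_2 = 10^(7.09/10) = 5.117, G_2 = 10^(−5.08/10) = 0.3105
Friis cascade:
  F = 1.449 + (5.117 − 1)/91.20 = 1.494
NF = 10 log₁₀(1.494) = 1.74 dB

1.74 dB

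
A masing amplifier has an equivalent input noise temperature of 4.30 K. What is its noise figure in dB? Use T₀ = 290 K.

0.064 dB

F = 1 + T_e/T₀ = 1 + 4.30/290 = 1.01483
NF = 10 log₁₀(1.01483) = 0.064 dB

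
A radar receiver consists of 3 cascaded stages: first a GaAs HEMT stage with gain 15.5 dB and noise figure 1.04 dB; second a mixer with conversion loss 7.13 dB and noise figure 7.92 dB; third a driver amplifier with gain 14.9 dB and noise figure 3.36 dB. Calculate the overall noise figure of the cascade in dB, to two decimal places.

2.01 dB

Convert to linear (a loss of L dB is a gain of −L dB): F_i = 10^(NF_i/10), G_i = 10^(G_i,dB/10)
  Stage 1: F_1 = 10^(1.04/10) = 1.271, G_1 = 10^(15.5/10) = 35.48
  Stage 2: F_2 = 10^(7.92/10) = 6.194, G_2 = 10^(−7.13/10) = 0.1936
  Stage 3: F_3 = 10^(3.36/10) = 2.168, G_3 = 10^(14.9/10) = 30.90
Friis cascade:
  F = 1.271 + (6.194 − 1)/35.48 + (2.168 − 1)/6.871 = 1.587
NF = 10 log₁₀(1.587) = 2.01 dB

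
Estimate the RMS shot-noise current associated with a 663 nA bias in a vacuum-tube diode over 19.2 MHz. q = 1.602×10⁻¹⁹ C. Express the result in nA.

2.02 nA

I_n = √(2qI·B)
2qI·B = 2 × 1.602×10⁻¹⁹ × 6.63×10⁻⁷ × 1.92×10⁷ = 4.08×10⁻¹⁸ A²
I_n = √(4.08×10⁻¹⁸) = 2.02×10⁻⁹ A = 2.02 nA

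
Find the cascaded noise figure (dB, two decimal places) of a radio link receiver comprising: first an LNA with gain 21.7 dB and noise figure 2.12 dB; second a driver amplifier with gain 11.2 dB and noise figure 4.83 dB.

Convert to linear (a loss of L dB is a gain of −L dB): F_i = 10^(NF_i/10), G_i = 10^(G_i,dB/10)
  Stage 1: F_1 = 10^(2.12/10) = 1.629, G_1 = 10^(21.7/10) = 147.9
  Stage 2: F_2 = 10^(4.83/10) = 3.041, G_2 = 10^(11.2/10) = 13.18
Friis cascade:
  F = 1.629 + (3.041 − 1)/147.9 = 1.643
NF = 10 log₁₀(1.643) = 2.16 dB

2.16 dB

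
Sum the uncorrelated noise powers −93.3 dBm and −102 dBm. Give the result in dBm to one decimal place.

−92.8 dBm

Convert to linear, add, convert back:
P₁ = 4.68×10⁻¹³ W, P₂ = 6.31×10⁻¹⁴ W
P_tot = 5.31×10⁻¹³ W → 10 log₁₀(P_tot / 10⁻³) = −92.8 dBm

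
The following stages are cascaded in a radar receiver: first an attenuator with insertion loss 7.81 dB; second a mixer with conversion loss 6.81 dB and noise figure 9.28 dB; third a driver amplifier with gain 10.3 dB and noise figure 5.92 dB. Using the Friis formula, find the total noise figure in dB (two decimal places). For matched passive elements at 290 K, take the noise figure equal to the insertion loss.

Convert to linear (a loss of L dB is a gain of −L dB): F_i = 10^(NF_i/10), G_i = 10^(G_i,dB/10)
  Stage 1: F_1 = 10^(7.81/10) = 6.039, G_1 = 10^(−7.81/10) = 0.1656
  Stage 2: F_2 = 10^(9.28/10) = 8.472, G_2 = 10^(−6.81/10) = 0.2084
  Stage 3: F_3 = 10^(5.92/10) = 3.908, G_3 = 10^(10.3/10) = 10.72
Friis cascade:
  F = 6.039 + (8.472 − 1)/0.1656 + (3.908 − 1)/0.03451 = 135.4
NF = 10 log₁₀(135.4) = 21.32 dB

21.32 dB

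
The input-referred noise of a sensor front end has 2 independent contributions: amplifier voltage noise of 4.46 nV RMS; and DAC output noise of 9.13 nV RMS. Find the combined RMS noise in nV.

10.2 nV

Uncorrelated sources add in power (mean-square): V_tot = √(ΣV_i²)
V_tot = √[(4.46×10⁻⁹)² + (9.13×10⁻⁹)²] = 1.02×10⁻⁸ V = 10.2 nV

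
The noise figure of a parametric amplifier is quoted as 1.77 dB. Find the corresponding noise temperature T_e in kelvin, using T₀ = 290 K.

F = 10^(1.77/10) = 1.50314
T_e = (F − 1)·T₀ = (1.50314 − 1) × 290 = 146 K

146 K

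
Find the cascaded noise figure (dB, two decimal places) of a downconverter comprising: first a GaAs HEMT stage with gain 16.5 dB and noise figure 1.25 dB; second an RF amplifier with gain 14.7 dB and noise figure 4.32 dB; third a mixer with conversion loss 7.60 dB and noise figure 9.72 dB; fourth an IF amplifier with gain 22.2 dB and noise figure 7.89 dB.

Convert to linear (a loss of L dB is a gain of −L dB): F_i = 10^(NF_i/10), G_i = 10^(G_i,dB/10)
  Stage 1: F_1 = 10^(1.25/10) = 1.334, G_1 = 10^(16.5/10) = 44.67
  Stage 2: F_2 = 10^(4.32/10) = 2.704, G_2 = 10^(14.7/10) = 29.51
  Stage 3: F_3 = 10^(9.72/10) = 9.376, G_3 = 10^(−7.60/10) = 0.1738
  Stage 4: F_4 = 10^(7.89/10) = 6.152, G_4 = 10^(22.2/10) = 166.0
Friis cascade:
  F = 1.334 + (2.704 − 1)/44.67 + (9.376 − 1)/1318 + (6.152 − 1)/229.1 = 1.401
NF = 10 log₁₀(1.401) = 1.46 dB

1.46 dB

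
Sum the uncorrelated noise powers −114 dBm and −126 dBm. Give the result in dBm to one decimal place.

−113.7 dBm

Convert to linear, add, convert back:
P₁ = 3.98×10⁻¹⁵ W, P₂ = 2.51×10⁻¹⁶ W
P_tot = 4.23×10⁻¹⁵ W → 10 log₁₀(P_tot / 10⁻³) = −113.7 dBm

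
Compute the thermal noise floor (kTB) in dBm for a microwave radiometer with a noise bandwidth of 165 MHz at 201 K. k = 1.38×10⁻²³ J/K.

P_n = kTB = 1.38×10⁻²³ × 201 × 1.65×10⁸ = 4.58×10⁻¹³ W
In dBm: 10 log₁₀(4.58×10⁻¹³ / 10⁻³) = −93.4 dBm

−93.4 dBm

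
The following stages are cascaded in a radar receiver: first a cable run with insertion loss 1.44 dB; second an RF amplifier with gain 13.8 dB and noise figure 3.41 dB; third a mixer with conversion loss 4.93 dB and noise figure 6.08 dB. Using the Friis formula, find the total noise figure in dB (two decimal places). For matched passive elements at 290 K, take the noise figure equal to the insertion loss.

5.10 dB

Convert to linear (a loss of L dB is a gain of −L dB): F_i = 10^(NF_i/10), G_i = 10^(G_i,dB/10)
  Stage 1: F_1 = 10^(1.44/10) = 1.393, G_1 = 10^(−1.44/10) = 0.7178
  Stage 2: F_2 = 10^(3.41/10) = 2.193, G_2 = 10^(13.8/10) = 23.99
  Stage 3: F_3 = 10^(6.08/10) = 4.055, G_3 = 10^(−4.93/10) = 0.3214
Friis cascade:
  F = 1.393 + (2.193 − 1)/0.7178 + (4.055 − 1)/17.22 = 3.232
NF = 10 log₁₀(3.232) = 5.10 dB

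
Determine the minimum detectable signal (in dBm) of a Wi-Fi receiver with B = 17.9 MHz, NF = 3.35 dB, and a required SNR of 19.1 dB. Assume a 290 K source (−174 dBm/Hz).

−79.0 dBm

Sensitivity = −174 + 10 log₁₀(B) + NF + SNR_min
= −174 + 72.53 + 3.35 + 19.1
= −79.02 dBm → −79.0 dBm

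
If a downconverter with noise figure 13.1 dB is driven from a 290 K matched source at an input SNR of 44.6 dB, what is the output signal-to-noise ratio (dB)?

31.5 dB

By definition F = SNR_in/SNR_out, so in dB: SNR_out = SNR_in − NF
SNR_out = 44.6 − 13.1 = 31.5 dB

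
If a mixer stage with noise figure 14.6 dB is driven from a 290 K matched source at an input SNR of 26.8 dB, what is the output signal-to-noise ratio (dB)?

12.2 dB

By definition F = SNR_in/SNR_out, so in dB: SNR_out = SNR_in − NF
SNR_out = 26.8 − 14.6 = 12.2 dB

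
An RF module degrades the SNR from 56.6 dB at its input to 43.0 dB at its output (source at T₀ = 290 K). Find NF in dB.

NF (dB) = SNR_in(dB) − SNR_out(dB) when the source is at T₀
NF = 56.6 − 43.0 = 13.6 dB

13.6 dB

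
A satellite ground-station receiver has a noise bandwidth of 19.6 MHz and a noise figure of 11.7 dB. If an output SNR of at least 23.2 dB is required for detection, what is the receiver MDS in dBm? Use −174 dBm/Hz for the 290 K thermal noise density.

Sensitivity = −174 + 10 log₁₀(B) + NF + SNR_min
= −174 + 72.92 + 11.7 + 23.2
= −66.18 dBm → −66.2 dBm

−66.2 dBm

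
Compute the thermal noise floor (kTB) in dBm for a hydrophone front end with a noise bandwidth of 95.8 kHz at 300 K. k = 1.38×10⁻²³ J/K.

P_n = kTB = 1.38×10⁻²³ × 300 × 9.58×10⁴ = 3.97×10⁻¹⁶ W
In dBm: 10 log₁₀(3.97×10⁻¹⁶ / 10⁻³) = −124.0 dBm

−124.0 dBm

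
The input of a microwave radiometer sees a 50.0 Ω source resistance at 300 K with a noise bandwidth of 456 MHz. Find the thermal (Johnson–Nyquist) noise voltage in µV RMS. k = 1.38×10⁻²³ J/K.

19.4 µV

V_n = √(4kTRB)
4kTRB = 4 × 1.38×10⁻²³ × 300 × 5.00×10¹ × 4.56×10⁸ = 3.78×10⁻¹⁰ V²
V_n = √(3.78×10⁻¹⁰) = 1.94×10⁻⁵ V = 19.4 µV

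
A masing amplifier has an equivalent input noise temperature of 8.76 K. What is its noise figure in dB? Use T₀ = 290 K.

0.129 dB

F = 1 + T_e/T₀ = 1 + 8.76/290 = 1.03021
NF = 10 log₁₀(1.03021) = 0.129 dB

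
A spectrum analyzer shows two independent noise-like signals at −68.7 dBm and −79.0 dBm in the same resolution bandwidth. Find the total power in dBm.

−68.3 dBm

Convert to linear, add, convert back:
P₁ = 1.35×10⁻¹⁰ W, P₂ = 1.26×10⁻¹¹ W
P_tot = 1.47×10⁻¹⁰ W → 10 log₁₀(P_tot / 10⁻³) = −68.3 dBm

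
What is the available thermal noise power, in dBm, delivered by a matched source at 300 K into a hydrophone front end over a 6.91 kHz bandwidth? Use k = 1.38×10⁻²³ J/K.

−135.4 dBm

P_n = kTB = 1.38×10⁻²³ × 300 × 6.91×10³ = 2.86×10⁻¹⁷ W
In dBm: 10 log₁₀(2.86×10⁻¹⁷ / 10⁻³) = −135.4 dBm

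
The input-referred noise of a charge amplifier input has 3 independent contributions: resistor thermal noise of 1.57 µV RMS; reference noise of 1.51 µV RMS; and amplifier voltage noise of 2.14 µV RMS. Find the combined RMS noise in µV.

3.05 µV

Uncorrelated sources add in power (mean-square): V_tot = √(ΣV_i²)
V_tot = √[(1.57×10⁻⁶)² + (1.51×10⁻⁶)² + (2.14×10⁻⁶)²] = 3.05×10⁻⁶ V = 3.05 µV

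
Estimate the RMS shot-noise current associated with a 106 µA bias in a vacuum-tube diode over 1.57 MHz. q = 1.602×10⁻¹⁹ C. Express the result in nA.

I_n = √(2qI·B)
2qI·B = 2 × 1.602×10⁻¹⁹ × 1.06×10⁻⁴ × 1.57×10⁶ = 5.33×10⁻¹⁷ A²
I_n = √(5.33×10⁻¹⁷) = 7.30×10⁻⁹ A = 7.30 nA

7.30 nA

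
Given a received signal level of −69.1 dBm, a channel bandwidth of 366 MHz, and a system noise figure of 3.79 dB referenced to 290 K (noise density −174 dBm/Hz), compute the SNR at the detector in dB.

Noise floor: N = −174 + 10 log₁₀(B) + NF
10 log₁₀(3.66×10⁸) = 85.63 dB
N = −174 + 85.63 + 3.79 = −84.58 dBm
SNR = P_sig − N = −69.1 − (−84.58) = 15.48 dB → 15.5 dB

15.5 dB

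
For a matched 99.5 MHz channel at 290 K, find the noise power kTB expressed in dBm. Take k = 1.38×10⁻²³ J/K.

P_n = kTB = 1.38×10⁻²³ × 290 × 9.95×10⁷ = 3.98×10⁻¹³ W
In dBm: 10 log₁₀(3.98×10⁻¹³ / 10⁻³) = −94.0 dBm

−94.0 dBm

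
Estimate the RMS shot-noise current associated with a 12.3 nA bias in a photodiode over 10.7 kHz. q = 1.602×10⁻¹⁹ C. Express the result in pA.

I_n = √(2qI·B)
2qI·B = 2 × 1.602×10⁻¹⁹ × 1.23×10⁻⁸ × 1.07×10⁴ = 4.22×10⁻²³ A²
I_n = √(4.22×10⁻²³) = 6.49×10⁻¹² A = 6.49 pA

6.49 pA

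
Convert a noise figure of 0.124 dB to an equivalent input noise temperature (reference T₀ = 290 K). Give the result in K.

F = 10^(0.124/10) = 1.02896
T_e = (F − 1)·T₀ = (1.02896 − 1) × 290 = 8.40 K

8.40 K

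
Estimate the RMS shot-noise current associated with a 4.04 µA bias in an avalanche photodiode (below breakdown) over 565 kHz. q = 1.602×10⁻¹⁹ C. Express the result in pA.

I_n = √(2qI·B)
2qI·B = 2 × 1.602×10⁻¹⁹ × 4.04×10⁻⁶ × 5.65×10⁵ = 7.31×10⁻¹⁹ A²
I_n = √(7.31×10⁻¹⁹) = 8.55×10⁻¹⁰ A = 855 pA

855 pA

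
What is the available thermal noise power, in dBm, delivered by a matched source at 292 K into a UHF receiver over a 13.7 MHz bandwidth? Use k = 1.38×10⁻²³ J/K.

−102.6 dBm

P_n = kTB = 1.38×10⁻²³ × 292 × 1.37×10⁷ = 5.52×10⁻¹⁴ W
In dBm: 10 log₁₀(5.52×10⁻¹⁴ / 10⁻³) = −102.6 dBm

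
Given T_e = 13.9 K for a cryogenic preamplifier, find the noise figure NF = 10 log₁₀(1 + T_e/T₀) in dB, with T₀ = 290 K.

0.203 dB

F = 1 + T_e/T₀ = 1 + 13.9/290 = 1.04793
NF = 10 log₁₀(1.04793) = 0.203 dB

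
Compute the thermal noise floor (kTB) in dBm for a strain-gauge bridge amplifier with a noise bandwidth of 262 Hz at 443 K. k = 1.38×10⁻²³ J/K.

−148.0 dBm

P_n = kTB = 1.38×10⁻²³ × 443 × 2.62×10² = 1.60×10⁻¹⁸ W
In dBm: 10 log₁₀(1.60×10⁻¹⁸ / 10⁻³) = −148.0 dBm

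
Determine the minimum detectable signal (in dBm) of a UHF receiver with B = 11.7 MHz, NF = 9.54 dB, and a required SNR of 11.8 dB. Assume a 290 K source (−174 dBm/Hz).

Sensitivity = −174 + 10 log₁₀(B) + NF + SNR_min
= −174 + 70.68 + 9.54 + 11.8
= −81.98 dBm → −82.0 dBm

−82.0 dBm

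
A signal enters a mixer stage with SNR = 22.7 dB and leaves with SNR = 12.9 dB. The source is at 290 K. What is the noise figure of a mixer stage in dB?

9.8 dB

NF (dB) = SNR_in(dB) − SNR_out(dB) when the source is at T₀
NF = 22.7 − 12.9 = 9.8 dB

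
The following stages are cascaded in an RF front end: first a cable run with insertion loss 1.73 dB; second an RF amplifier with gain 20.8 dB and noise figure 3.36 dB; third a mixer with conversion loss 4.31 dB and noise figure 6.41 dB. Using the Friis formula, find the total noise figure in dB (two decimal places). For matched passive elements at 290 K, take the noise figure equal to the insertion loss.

Convert to linear (a loss of L dB is a gain of −L dB): F_i = 10^(NF_i/10), G_i = 10^(G_i,dB/10)
  Stage 1: F_1 = 10^(1.73/10) = 1.489, G_1 = 10^(−1.73/10) = 0.6714
  Stage 2: F_2 = 10^(3.36/10) = 2.168, G_2 = 10^(20.8/10) = 120.2
  Stage 3: F_3 = 10^(6.41/10) = 4.375, G_3 = 10^(−4.31/10) = 0.3707
Friis cascade:
  F = 1.489 + (2.168 − 1)/0.6714 + (4.375 − 1)/80.72 = 3.270
NF = 10 log₁₀(3.270) = 5.15 dB

5.15 dB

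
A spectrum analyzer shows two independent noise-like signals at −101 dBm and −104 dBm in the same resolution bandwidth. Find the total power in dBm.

Convert to linear, add, convert back:
P₁ = 7.94×10⁻¹⁴ W, P₂ = 3.98×10⁻¹⁴ W
P_tot = 1.19×10⁻¹³ W → 10 log₁₀(P_tot / 10⁻³) = −99.2 dBm

−99.2 dBm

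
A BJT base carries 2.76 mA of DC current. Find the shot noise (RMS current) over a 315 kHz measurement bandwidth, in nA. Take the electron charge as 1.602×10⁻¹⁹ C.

16.7 nA

I_n = √(2qI·B)
2qI·B = 2 × 1.602×10⁻¹⁹ × 2.76×10⁻³ × 3.15×10⁵ = 2.79×10⁻¹⁶ A²
I_n = √(2.79×10⁻¹⁶) = 1.67×10⁻⁸ A = 16.7 nA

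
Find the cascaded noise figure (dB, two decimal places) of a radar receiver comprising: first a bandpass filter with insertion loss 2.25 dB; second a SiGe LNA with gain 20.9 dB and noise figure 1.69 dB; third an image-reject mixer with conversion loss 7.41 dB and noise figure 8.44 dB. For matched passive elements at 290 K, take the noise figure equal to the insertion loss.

4.08 dB

Convert to linear (a loss of L dB is a gain of −L dB): F_i = 10^(NF_i/10), G_i = 10^(G_i,dB/10)
  Stage 1: F_1 = 10^(2.25/10) = 1.679, G_1 = 10^(−2.25/10) = 0.5957
  Stage 2: F_2 = 10^(1.69/10) = 1.476, G_2 = 10^(20.9/10) = 123.0
  Stage 3: F_3 = 10^(8.44/10) = 6.982, G_3 = 10^(−7.41/10) = 0.1816
Friis cascade:
  F = 1.679 + (1.476 − 1)/0.5957 + (6.982 − 1)/73.28 = 2.559
NF = 10 log₁₀(2.559) = 4.08 dB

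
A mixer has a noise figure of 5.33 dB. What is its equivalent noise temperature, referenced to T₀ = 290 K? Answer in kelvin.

F = 10^(5.33/10) = 3.41193
T_e = (F − 1)·T₀ = (3.41193 − 1) × 290 = 699 K

699 K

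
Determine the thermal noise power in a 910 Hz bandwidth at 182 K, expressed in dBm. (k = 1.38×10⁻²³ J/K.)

P_n = kTB = 1.38×10⁻²³ × 182 × 9.10×10² = 2.29×10⁻¹⁸ W
In dBm: 10 log₁₀(2.29×10⁻¹⁸ / 10⁻³) = −146.4 dBm

−146.4 dBm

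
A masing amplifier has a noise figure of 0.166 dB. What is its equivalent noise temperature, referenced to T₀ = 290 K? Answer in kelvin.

11.3 K

F = 10^(0.166/10) = 1.03896
T_e = (F − 1)·T₀ = (1.03896 − 1) × 290 = 11.3 K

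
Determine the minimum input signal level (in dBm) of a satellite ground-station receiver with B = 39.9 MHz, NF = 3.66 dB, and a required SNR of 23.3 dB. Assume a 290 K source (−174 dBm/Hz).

−71.0 dBm

Sensitivity = −174 + 10 log₁₀(B) + NF + SNR_min
= −174 + 76.01 + 3.66 + 23.3
= −71.03 dBm → −71.0 dBm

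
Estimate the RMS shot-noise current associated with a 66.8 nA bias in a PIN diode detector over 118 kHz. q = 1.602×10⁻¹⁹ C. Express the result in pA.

50.3 pA

I_n = √(2qI·B)
2qI·B = 2 × 1.602×10⁻¹⁹ × 6.68×10⁻⁸ × 1.18×10⁵ = 2.53×10⁻²¹ A²
I_n = √(2.53×10⁻²¹) = 5.03×10⁻¹¹ A = 50.3 pA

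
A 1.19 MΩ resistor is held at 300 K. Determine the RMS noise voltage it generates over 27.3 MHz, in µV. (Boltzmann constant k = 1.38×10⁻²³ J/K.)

V_n = √(4kTRB)
4kTRB = 4 × 1.38×10⁻²³ × 300 × 1.19×10⁶ × 2.73×10⁷ = 5.38×10⁻⁷ V²
V_n = √(5.38×10⁻⁷) = 7.33×10⁻⁴ V = 733 µV

733 µV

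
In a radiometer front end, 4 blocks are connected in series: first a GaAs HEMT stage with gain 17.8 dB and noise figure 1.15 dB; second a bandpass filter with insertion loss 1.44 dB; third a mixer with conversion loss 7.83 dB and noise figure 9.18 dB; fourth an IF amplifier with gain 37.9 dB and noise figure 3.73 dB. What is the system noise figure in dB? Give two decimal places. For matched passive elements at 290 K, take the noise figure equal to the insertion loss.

2.22 dB

Convert to linear (a loss of L dB is a gain of −L dB): F_i = 10^(NF_i/10), G_i = 10^(G_i,dB/10)
  Stage 1: F_1 = 10^(1.15/10) = 1.303, G_1 = 10^(17.8/10) = 60.26
  Stage 2: F_2 = 10^(1.44/10) = 1.393, G_2 = 10^(−1.44/10) = 0.7178
  Stage 3: F_3 = 10^(9.18/10) = 8.279, G_3 = 10^(−7.83/10) = 0.1648
  Stage 4: F_4 = 10^(3.73/10) = 2.360, G_4 = 10^(37.9/10) = 6166
Friis cascade:
  F = 1.303 + (1.393 − 1)/60.26 + (8.279 − 1)/43.25 + (2.360 − 1)/7.129 = 1.669
NF = 10 log₁₀(1.669) = 2.22 dB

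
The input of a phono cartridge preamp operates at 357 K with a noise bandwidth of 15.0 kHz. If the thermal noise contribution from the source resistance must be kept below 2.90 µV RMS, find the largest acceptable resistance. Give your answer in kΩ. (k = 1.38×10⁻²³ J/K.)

28.5 kΩ

Johnson–Nyquist: V_n = √(4kTRB) ⇒ R = V_n² / (4kTB)
4kTB = 4 × 1.38×10⁻²³ × 357 × 1.50×10⁴ = 2.96×10⁻¹⁶
R = (2.90×10⁻⁶)² / 2.96×10⁻¹⁶ = 2.85×10⁴ Ω = 28.5 kΩ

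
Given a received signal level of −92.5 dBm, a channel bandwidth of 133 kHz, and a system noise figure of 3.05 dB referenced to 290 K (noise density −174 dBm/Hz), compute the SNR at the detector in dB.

Noise floor: N = −174 + 10 log₁₀(B) + NF
10 log₁₀(1.33×10⁵) = 51.24 dB
N = −174 + 51.24 + 3.05 = −119.71 dBm
SNR = P_sig − N = −92.5 − (−119.71) = 27.21 dB → 27.2 dB

27.2 dB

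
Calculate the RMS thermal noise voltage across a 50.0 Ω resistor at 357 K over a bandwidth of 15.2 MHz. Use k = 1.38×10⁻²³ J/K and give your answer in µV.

3.87 µV

V_n = √(4kTRB)
4kTRB = 4 × 1.38×10⁻²³ × 357 × 5.00×10¹ × 1.52×10⁷ = 1.50×10⁻¹¹ V²
V_n = √(1.50×10⁻¹¹) = 3.87×10⁻⁶ V = 3.87 µV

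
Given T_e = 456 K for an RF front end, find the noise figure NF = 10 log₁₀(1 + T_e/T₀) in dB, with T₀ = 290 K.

4.10 dB

F = 1 + T_e/T₀ = 1 + 456/290 = 2.57241
NF = 10 log₁₀(2.57241) = 4.10 dB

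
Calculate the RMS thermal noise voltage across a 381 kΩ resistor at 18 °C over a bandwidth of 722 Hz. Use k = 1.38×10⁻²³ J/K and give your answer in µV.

T = 18 °C + 273.15 = 291.15 K
V_n = √(4kTRB)
4kTRB = 4 × 1.38×10⁻²³ × 291.15 × 3.81×10⁵ × 7.22×10² = 4.42×10⁻¹² V²
V_n = √(4.42×10⁻¹²) = 2.10×10⁻⁶ V = 2.10 µV

2.10 µV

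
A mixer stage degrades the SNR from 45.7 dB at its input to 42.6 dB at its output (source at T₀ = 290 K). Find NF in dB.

NF (dB) = SNR_in(dB) − SNR_out(dB) when the source is at T₀
NF = 45.7 − 42.6 = 3.1 dB

3.1 dB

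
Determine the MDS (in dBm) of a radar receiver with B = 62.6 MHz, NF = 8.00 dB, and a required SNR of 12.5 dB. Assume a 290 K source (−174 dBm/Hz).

−75.5 dBm

Sensitivity = −174 + 10 log₁₀(B) + NF + SNR_min
= −174 + 77.97 + 8.00 + 12.5
= −75.53 dBm → −75.5 dBm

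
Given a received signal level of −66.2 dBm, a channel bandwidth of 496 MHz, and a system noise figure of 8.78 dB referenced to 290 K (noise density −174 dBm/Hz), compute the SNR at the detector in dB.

Noise floor: N = −174 + 10 log₁₀(B) + NF
10 log₁₀(4.96×10⁸) = 86.95 dB
N = −174 + 86.95 + 8.78 = −78.27 dBm
SNR = P_sig − N = −66.2 − (−78.27) = 12.07 dB → 12.1 dB

12.1 dB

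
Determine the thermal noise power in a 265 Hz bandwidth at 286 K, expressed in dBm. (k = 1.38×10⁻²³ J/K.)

P_n = kTB = 1.38×10⁻²³ × 286 × 2.65×10² = 1.05×10⁻¹⁸ W
In dBm: 10 log₁₀(1.05×10⁻¹⁸ / 10⁻³) = −149.8 dBm

−149.8 dBm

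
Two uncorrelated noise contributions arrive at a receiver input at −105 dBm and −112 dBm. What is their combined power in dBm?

Convert to linear, add, convert back:
P₁ = 3.16×10⁻¹⁴ W, P₂ = 6.31×10⁻¹⁵ W
P_tot = 3.79×10⁻¹⁴ W → 10 log₁₀(P_tot / 10⁻³) = −104.2 dBm

−104.2 dBm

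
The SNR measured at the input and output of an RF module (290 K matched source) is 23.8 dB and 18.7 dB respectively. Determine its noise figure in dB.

5.1 dB

NF (dB) = SNR_in(dB) − SNR_out(dB) when the source is at T₀
NF = 23.8 − 18.7 = 5.1 dB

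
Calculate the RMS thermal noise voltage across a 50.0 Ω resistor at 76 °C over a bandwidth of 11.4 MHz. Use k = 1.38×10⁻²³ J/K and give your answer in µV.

3.31 µV

T = 76 °C + 273.15 = 349.15 K
V_n = √(4kTRB)
4kTRB = 4 × 1.38×10⁻²³ × 349.15 × 5.00×10¹ × 1.14×10⁷ = 1.10×10⁻¹¹ V²
V_n = √(1.10×10⁻¹¹) = 3.31×10⁻⁶ V = 3.31 µV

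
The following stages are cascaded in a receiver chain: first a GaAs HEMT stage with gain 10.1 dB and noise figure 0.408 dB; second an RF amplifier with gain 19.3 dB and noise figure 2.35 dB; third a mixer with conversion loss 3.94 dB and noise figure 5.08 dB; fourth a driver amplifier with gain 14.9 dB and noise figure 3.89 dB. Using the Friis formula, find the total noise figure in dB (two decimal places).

Convert to linear (a loss of L dB is a gain of −L dB): F_i = 10^(NF_i/10), G_i = 10^(G_i,dB/10)
  Stage 1: F_1 = 10^(0.408/10) = 1.098, G_1 = 10^(10.1/10) = 10.23
  Stage 2: F_2 = 10^(2.35/10) = 1.718, G_2 = 10^(19.3/10) = 85.11
  Stage 3: F_3 = 10^(5.08/10) = 3.221, G_3 = 10^(−3.94/10) = 0.4036
  Stage 4: F_4 = 10^(3.89/10) = 2.449, G_4 = 10^(14.9/10) = 30.90
Friis cascade:
  F = 1.098 + (1.718 − 1)/10.23 + (3.221 − 1)/871.0 + (2.449 − 1)/351.6 = 1.175
NF = 10 log₁₀(1.175) = 0.70 dB

0.70 dB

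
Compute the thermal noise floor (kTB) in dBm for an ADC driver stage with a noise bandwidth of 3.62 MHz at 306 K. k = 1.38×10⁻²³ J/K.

−108.2 dBm

P_n = kTB = 1.38×10⁻²³ × 306 × 3.62×10⁶ = 1.53×10⁻¹⁴ W
In dBm: 10 log₁₀(1.53×10⁻¹⁴ / 10⁻³) = −108.2 dBm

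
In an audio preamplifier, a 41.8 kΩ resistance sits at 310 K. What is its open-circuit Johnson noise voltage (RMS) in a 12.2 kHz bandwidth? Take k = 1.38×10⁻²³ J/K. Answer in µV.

V_n = √(4kTRB)
4kTRB = 4 × 1.38×10⁻²³ × 310 × 4.18×10⁴ × 1.22×10⁴ = 8.73×10⁻¹² V²
V_n = √(8.73×10⁻¹²) = 2.95×10⁻⁶ V = 2.95 µV

2.95 µV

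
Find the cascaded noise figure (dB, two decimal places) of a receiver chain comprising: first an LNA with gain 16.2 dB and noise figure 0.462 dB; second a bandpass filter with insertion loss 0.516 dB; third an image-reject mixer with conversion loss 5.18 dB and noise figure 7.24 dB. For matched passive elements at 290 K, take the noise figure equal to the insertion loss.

0.90 dB

Convert to linear (a loss of L dB is a gain of −L dB): F_i = 10^(NF_i/10), G_i = 10^(G_i,dB/10)
  Stage 1: F_1 = 10^(0.462/10) = 1.112, G_1 = 10^(16.2/10) = 41.69
  Stage 2: F_2 = 10^(0.516/10) = 1.126, G_2 = 10^(−0.516/10) = 0.8880
  Stage 3: F_3 = 10^(7.24/10) = 5.297, G_3 = 10^(−5.18/10) = 0.3034
Friis cascade:
  F = 1.112 + (1.126 − 1)/41.69 + (5.297 − 1)/37.02 = 1.231
NF = 10 log₁₀(1.231) = 0.90 dB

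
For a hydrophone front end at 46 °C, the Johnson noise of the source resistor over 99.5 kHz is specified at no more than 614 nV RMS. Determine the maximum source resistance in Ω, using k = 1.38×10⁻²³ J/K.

215 Ω

T = 46 °C + 273.15 = 319.15 K
Johnson–Nyquist: V_n = √(4kTRB) ⇒ R = V_n² / (4kTB)
4kTB = 4 × 1.38×10⁻²³ × 319.15 × 9.95×10⁴ = 1.75×10⁻¹⁵
R = (6.14×10⁻⁷)² / 1.75×10⁻¹⁵ = 2.15×10² Ω = 215 Ω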